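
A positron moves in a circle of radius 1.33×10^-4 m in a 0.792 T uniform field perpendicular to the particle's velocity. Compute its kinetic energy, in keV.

v = qBr/m = (1×1.60×10^-19)(0.792)(1.33×10^-4) / (9.11×10^-31) = 1.85×10^7 m/s.
K = ½mv² = 0.5·(9.11×10^-31)·(1.85×10^7)² = 1.56×10^-16 J = 0.974 keV.

K ≈ 0.974 keV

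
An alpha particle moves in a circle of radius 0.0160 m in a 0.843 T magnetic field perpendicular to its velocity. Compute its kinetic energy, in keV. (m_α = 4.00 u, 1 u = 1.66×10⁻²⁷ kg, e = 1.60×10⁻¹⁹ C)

v = qBr/m = (2×1.60×10^-19)(0.843)(0.0160) / (6.64×10^-27) = 6.50×10^5 m/s.
K = ½mv² = 0.5·(6.64×10^-27)·(6.50×10^5)² = 1.40×10^-15 J = 8.77 keV.

K ≈ 8.77 keV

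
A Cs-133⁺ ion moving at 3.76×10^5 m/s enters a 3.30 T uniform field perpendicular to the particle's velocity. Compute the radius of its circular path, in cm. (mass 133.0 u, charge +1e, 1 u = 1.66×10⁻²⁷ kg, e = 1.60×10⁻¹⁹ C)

The magnetic force provides the centripetal force: qvB = mv²/r, so r = mv/(qB).
r = (2.21×10^-25 kg)(3.76×10^5 m/s) / [(1×1.60×10^-19 C)(3.30 T)] = 0.157 m.

r ≈ 15.7 cm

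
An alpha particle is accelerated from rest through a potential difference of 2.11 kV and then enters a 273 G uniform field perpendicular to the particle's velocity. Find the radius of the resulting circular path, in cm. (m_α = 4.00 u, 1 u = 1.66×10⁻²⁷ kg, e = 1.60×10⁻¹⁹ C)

r ≈ 34.3 cm

The kinetic energy gained is K = qV = (2×1.60×10^-19)(2110) = 6.75×10^-16 J.
v = √(2K/m) = 4.51×10^5 m/s.
r = mv/(qB) = (6.64×10^-27)(4.51×10^5) / [(2×1.60×10^-19)(0.0273)] = 0.343 m.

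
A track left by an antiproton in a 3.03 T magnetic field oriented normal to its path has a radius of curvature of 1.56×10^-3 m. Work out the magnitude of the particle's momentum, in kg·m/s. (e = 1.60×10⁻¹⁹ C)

p ≈ 7.56×10^-22 kg·m/s

Since qvB = mv²/r, the momentum p = mv = qBr.
p = (1×1.60×10^-19)(3.03)(1.56×10^-3) = 7.56×10^-22 kg·m/s.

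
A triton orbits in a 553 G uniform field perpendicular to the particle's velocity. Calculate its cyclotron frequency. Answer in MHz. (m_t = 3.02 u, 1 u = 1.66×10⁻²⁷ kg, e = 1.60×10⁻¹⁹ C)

f ≈ 0.281 MHz

f = qB/(2πm) = (1×1.60×10^-19)(0.0553) / [2π(5.01×10^-27)] = 2.81×10^5 Hz.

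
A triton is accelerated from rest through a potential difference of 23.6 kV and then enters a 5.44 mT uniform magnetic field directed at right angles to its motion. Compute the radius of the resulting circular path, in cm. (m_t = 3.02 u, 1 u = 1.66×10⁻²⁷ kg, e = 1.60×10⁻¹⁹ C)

The kinetic energy gained is K = qV = (1×1.60×10^-19)(2.36×10^4) = 3.78×10^-15 J.
v = √(2K/m) = 1.23×10^6 m/s.
r = mv/(qB) = (5.01×10^-27)(1.23×10^6) / [(1×1.60×10^-19)(5.44×10^-3)] = 7.07 m.

r ≈ 707 cm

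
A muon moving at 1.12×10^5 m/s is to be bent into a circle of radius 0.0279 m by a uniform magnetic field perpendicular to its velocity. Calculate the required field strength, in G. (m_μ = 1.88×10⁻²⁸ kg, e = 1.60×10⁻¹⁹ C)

B ≈ 47.2 G

qvB = mv²/r gives B = mv/(qr).
B = (1.88×10^-28)(1.12×10^5) / [(1×1.60×10^-19)(0.0279)] = 4.72×10^-3 T.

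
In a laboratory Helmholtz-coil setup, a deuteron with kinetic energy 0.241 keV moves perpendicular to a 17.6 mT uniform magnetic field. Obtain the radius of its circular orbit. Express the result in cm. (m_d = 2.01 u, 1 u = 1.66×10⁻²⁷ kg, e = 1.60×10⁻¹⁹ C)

Convert the energy: K = 0.241 keV = 3.86×10^-17 J.
v = √(2K/m) = √(2·3.86×10^-17/3.34×10^-27) = 1.52×10^5 m/s.
r = mv/(qB) = (3.34×10^-27)(1.52×10^5) / [(1×1.60×10^-19)(0.0176)] = 0.180 m.

r ≈ 18.0 cm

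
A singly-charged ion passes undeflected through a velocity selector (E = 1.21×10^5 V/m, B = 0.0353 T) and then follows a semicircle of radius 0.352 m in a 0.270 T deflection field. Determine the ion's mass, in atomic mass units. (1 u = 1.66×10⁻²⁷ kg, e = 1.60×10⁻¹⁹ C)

v = E/B₁ = 3.43×10^6 m/s.
From r = mv/(qB₂), m = qB₂r/v = (1×1.60×10^-19)(0.270)(0.352) / (3.43×10^6) = 4.44×10^-27 kg.
In atomic mass units: m = 4.44×10^-27 / 1.66×10^-27 = 2.67 u.

m ≈ 2.67 u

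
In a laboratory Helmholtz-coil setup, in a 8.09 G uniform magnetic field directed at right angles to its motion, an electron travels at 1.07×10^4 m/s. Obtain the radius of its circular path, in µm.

r ≈ 75.3 µm

The magnetic force provides the centripetal force: qvB = mv²/r, so r = mv/(qB).
r = (9.11×10^-31 kg)(1.07×10^4 m/s) / [(1×1.60×10^-19 C)(8.09×10^-4 T)] = 7.53×10^-5 m.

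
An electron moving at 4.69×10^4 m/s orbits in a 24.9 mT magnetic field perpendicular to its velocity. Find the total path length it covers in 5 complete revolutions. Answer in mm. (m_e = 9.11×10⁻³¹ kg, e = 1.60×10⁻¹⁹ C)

L ≈ 0.337 mm

r = mv/(qB) = 1.07×10^-5 m, so one revolution covers 2πr = 6.74×10^-5 m.
In 5 revolutions: L = 5·2πr = 3.37×10^-4 m.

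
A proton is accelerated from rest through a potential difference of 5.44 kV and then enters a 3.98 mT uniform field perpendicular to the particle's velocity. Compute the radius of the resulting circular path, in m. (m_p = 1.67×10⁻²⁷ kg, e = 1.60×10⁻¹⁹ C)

The kinetic energy gained is K = qV = (1×1.60×10^-19)(5440) = 8.70×10^-16 J.
v = √(2K/m) = 1.02×10^6 m/s.
r = mv/(qB) = (1.67×10^-27)(1.02×10^6) / [(1×1.60×10^-19)(3.98×10^-3)] = 2.68 m.

r ≈ 2.68 m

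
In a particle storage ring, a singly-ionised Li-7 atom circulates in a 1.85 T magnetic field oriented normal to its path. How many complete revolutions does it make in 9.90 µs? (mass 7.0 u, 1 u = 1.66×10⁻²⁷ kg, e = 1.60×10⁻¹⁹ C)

T = 2πm/(qB) = 2π(1.162×10^-26) / [(1×1.60×10^-19)(1.85)] = 2.4666×10^-7 s.
N = t/T = 9.90×10^-6 / 2.4666×10^-7 ≈ 40.14, so 40 complete revolutions.

N = 40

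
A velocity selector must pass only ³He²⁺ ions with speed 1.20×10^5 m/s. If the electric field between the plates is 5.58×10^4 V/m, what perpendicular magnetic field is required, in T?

qE = qvB ⇒ B = E/v = (5.58×10^4) / (1.20×10^5) = 0.465 T.

B ≈ 0.465 T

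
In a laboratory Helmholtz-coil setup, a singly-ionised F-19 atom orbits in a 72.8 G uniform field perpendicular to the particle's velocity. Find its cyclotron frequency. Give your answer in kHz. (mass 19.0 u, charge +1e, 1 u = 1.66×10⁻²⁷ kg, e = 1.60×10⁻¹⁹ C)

f = qB/(2πm) = (1×1.60×10^-19)(7.28×10^-3) / [2π(3.15×10^-26)] = 5880 Hz.

f ≈ 5.88 kHz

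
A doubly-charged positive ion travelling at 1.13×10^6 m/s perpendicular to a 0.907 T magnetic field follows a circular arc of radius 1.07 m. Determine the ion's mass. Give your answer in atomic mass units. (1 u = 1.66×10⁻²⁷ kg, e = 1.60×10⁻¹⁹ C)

m ≈ 166 u

qvB = mv²/r ⇒ m = qBr/v.
m = (2×1.60×10^-19)(0.907)(1.07) / (1.13×10^6) = 2.75×10^-25 kg = 166 u.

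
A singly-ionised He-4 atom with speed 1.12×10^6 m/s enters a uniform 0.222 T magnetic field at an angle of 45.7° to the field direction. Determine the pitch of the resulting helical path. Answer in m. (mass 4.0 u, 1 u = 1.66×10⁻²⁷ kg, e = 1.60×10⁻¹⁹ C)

pitch ≈ 0.919 m

The velocity component along B is v∥ = v cos45.7° = 7.82×10^5 m/s.
The cyclotron period T = 2πm/(qB) = 1.17×10^-6 s is set by m, q, B alone.
Pitch = v∥·T = (7.82×10^5)(1.17×10^-6) = 0.919 m.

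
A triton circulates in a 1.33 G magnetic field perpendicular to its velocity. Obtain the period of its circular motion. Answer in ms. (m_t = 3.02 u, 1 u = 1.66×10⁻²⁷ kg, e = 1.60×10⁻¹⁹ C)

The cyclotron period is independent of speed: T = 2πm/(qB).
T = 2π(5.01×10^-27) / [(1×1.60×10^-19)(1.33×10^-4)] = 1.48×10^-3 s.

T ≈ 1.48 ms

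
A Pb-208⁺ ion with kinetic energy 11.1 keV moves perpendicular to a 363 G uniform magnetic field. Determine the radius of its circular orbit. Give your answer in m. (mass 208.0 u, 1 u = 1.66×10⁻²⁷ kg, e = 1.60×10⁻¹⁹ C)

Convert the energy: K = 11.1 keV = 1.78×10^-15 J.
v = √(2K/m) = √(2·1.78×10^-15/3.45×10^-25) = 1.01×10^5 m/s.
r = mv/(qB) = (3.45×10^-25)(1.01×10^5) / [(1×1.60×10^-19)(0.0363)] = 6.03 m.

r ≈ 6.03 m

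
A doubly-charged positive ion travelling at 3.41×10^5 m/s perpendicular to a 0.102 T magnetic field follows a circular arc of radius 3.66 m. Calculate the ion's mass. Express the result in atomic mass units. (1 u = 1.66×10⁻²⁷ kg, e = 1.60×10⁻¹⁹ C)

m ≈ 211 u

qvB = mv²/r ⇒ m = qBr/v.
m = (2×1.60×10^-19)(0.102)(3.66) / (3.41×10^5) = 3.50×10^-25 kg = 211 u.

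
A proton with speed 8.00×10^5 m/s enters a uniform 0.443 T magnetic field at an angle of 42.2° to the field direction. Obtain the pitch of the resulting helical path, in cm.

The velocity component along B is v∥ = v cos42.2° = 5.93×10^5 m/s.
The cyclotron period T = 2πm/(qB) = 1.48×10^-7 s is set by m, q, B alone.
Pitch = v∥·T = (5.93×10^5)(1.48×10^-7) = 0.0877 m.

pitch ≈ 8.77 cm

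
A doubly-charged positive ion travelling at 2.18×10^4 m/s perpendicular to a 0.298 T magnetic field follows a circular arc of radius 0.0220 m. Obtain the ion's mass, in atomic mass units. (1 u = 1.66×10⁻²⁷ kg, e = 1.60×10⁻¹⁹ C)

qvB = mv²/r ⇒ m = qBr/v.
m = (2×1.60×10^-19)(0.298)(0.0220) / (2.18×10^4) = 9.62×10^-26 kg = 58.0 u.

m ≈ 58.0 u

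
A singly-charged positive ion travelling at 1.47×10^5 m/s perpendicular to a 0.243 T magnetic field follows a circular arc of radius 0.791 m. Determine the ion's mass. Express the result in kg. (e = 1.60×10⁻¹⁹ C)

m ≈ 2.09×10^-25 kg

qvB = mv²/r ⇒ m = qBr/v.
m = (1×1.60×10^-19)(0.243)(0.791) / (1.47×10^5) = 2.09×10^-25 kg.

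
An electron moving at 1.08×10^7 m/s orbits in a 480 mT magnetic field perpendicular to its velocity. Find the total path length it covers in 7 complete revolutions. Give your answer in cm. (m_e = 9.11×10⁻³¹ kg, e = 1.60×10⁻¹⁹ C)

L ≈ 0.563 cm

r = mv/(qB) = 1.28×10^-4 m, so one revolution covers 2πr = 8.05×10^-4 m.
In 7 revolutions: L = 7·2πr = 5.63×10^-3 m.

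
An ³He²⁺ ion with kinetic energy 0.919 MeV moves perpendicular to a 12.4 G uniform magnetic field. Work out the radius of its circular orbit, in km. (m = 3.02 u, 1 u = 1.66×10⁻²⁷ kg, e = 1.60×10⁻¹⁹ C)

r ≈ 0.0968 km

Convert the energy: K = 0.919 MeV = 1.47×10^-13 J.
v = √(2K/m) = √(2·1.47×10^-13/5.01×10^-27) = 7.66×10^6 m/s.
r = mv/(qB) = (5.01×10^-27)(7.66×10^6) / [(2×1.60×10^-19)(1.24×10^-3)] = 96.8 m.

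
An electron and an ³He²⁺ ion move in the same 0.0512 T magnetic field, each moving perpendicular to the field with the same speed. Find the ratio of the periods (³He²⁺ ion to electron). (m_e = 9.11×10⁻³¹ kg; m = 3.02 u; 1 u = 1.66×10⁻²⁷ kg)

T = 2πm/(qB) is independent of speed, so T₂/T₁ = (m₂/q₂)/(m₁/q₁).
T_{³He²⁺ ion}/T_{electron} = (5.01×10^-27/2e) / (9.11×10^-31/1e) = 2750.

ratio ≈ 2750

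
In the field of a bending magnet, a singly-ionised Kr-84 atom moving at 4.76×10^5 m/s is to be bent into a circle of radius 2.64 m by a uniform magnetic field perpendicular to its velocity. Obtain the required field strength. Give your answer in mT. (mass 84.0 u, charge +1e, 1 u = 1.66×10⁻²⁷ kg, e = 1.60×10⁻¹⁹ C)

B ≈ 157 mT

qvB = mv²/r gives B = mv/(qr).
B = (1.39×10^-25)(4.76×10^5) / [(1×1.60×10^-19)(2.64)] = 0.157 T.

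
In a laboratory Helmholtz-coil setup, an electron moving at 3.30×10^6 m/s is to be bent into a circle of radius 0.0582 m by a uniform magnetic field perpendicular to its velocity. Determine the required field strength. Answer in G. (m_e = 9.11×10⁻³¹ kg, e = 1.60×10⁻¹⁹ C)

qvB = mv²/r gives B = mv/(qr).
B = (9.11×10^-31)(3.30×10^6) / [(1×1.60×10^-19)(0.0582)] = 3.23×10^-4 T.

B ≈ 3.23 G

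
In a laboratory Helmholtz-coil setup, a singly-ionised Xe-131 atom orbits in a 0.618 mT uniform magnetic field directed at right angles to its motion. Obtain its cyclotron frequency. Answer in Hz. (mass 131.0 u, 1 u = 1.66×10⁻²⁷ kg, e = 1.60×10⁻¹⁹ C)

f ≈ 72.4 Hz

f = qB/(2πm) = (1×1.60×10^-19)(6.18×10^-4) / [2π(2.17×10^-25)] = 72.4 Hz.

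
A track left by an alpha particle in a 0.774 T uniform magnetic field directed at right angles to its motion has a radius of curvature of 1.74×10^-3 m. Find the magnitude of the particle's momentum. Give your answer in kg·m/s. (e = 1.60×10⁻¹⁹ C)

p ≈ 4.31×10^-22 kg·m/s

Since qvB = mv²/r, the momentum p = mv = qBr.
p = (2×1.60×10^-19)(0.774)(1.74×10^-3) = 4.31×10^-22 kg·m/s.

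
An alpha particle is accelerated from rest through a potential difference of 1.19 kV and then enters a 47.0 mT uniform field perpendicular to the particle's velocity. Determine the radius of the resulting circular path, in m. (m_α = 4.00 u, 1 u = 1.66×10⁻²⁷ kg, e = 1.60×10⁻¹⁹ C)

r ≈ 0.150 m

The kinetic energy gained is K = qV = (2×1.60×10^-19)(1190) = 3.81×10^-16 J.
v = √(2K/m) = 3.39×10^5 m/s.
r = mv/(qB) = (6.64×10^-27)(3.39×10^5) / [(2×1.60×10^-19)(0.0470)] = 0.150 m.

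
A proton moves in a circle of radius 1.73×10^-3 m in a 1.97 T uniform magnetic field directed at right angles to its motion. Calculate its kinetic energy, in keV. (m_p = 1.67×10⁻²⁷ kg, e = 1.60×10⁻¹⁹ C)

K ≈ 0.556 keV

v = qBr/m = (1×1.60×10^-19)(1.97)(1.73×10^-3) / (1.67×10^-27) = 3.27×10^5 m/s.
K = ½mv² = 0.5·(1.67×10^-27)·(3.27×10^5)² = 8.90×10^-17 J = 0.556 keV.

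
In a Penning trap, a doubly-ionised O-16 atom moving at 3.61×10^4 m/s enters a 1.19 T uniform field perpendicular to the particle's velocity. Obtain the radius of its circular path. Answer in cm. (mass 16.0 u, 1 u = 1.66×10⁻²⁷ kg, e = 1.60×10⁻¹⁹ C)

r ≈ 0.252 cm

The magnetic force provides the centripetal force: qvB = mv²/r, so r = mv/(qB).
r = (2.66×10^-26 kg)(3.61×10^4 m/s) / [(2×1.60×10^-19 C)(1.19 T)] = 2.52×10^-3 m.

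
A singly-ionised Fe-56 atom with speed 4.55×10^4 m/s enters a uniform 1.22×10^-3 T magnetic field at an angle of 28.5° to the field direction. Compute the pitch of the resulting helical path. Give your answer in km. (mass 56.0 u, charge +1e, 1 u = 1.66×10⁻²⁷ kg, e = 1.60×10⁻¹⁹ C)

pitch ≈ 0.120 km

The velocity component along B is v∥ = v cos28.5° = 4.00×10^4 m/s.
The cyclotron period T = 2πm/(qB) = 2.99×10^-3 s is set by m, q, B alone.
Pitch = v∥·T = (4.00×10^4)(2.99×10^-3) = 120 m.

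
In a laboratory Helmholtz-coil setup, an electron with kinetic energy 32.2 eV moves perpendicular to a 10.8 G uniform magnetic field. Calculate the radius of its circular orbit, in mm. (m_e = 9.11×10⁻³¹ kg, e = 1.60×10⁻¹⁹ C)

r ≈ 17.7 mm

Convert the energy: K = 32.2 eV = 5.15×10^-18 J.
v = √(2K/m) = √(2·5.15×10^-18/9.11×10^-31) = 3.36×10^6 m/s.
r = mv/(qB) = (9.11×10^-31)(3.36×10^6) / [(1×1.60×10^-19)(1.08×10^-3)] = 0.0177 m.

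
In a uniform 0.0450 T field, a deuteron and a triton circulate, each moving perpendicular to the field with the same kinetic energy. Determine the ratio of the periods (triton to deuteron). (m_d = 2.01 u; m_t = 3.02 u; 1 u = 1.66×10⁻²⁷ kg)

T = 2πm/(qB) is independent of speed, so T₂/T₁ = (m₂/q₂)/(m₁/q₁).
T_{triton}/T_{deuteron} = (5.01×10^-27/1e) / (3.34×10^-27/1e) = 1.50.

ratio ≈ 1.50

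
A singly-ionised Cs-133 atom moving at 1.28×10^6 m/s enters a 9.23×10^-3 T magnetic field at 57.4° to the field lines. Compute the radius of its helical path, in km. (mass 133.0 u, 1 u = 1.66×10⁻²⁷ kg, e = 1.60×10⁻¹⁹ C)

Only the perpendicular component v⊥ = v sin57.4° = 1.08×10^6 m/s is bent by the field.
r = m v⊥ /(qB) = (2.21×10^-25)(1.08×10^6) / [(1×1.60×10^-19)(9.23×10^-3)] = 161 m.

r ≈ 0.161 km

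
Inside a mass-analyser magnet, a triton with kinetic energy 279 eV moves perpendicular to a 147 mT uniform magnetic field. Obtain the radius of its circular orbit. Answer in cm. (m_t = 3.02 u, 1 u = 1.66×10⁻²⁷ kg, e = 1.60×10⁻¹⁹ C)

r ≈ 2.84 cm

Convert the energy: K = 279 eV = 4.46×10^-17 J.
v = √(2K/m) = √(2·4.46×10^-17/5.01×10^-27) = 1.33×10^5 m/s.
r = mv/(qB) = (5.01×10^-27)(1.33×10^5) / [(1×1.60×10^-19)(0.147)] = 0.0284 m.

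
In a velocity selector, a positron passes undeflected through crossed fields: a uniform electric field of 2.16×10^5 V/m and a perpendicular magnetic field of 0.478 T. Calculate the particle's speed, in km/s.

For zero net force, qE = qvB, so v = E/B.
v = (2.16×10^5) / (0.478) = 4.52×10^5 m/s.

v ≈ 452 km/s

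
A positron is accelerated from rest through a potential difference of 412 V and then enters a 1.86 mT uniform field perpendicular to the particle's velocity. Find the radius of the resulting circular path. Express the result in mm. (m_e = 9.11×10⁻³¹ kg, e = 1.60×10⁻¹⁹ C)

The kinetic energy gained is K = qV = (1×1.60×10^-19)(412) = 6.59×10^-17 J.
v = √(2K/m) = 1.20×10^7 m/s.
r = mv/(qB) = (9.11×10^-31)(1.20×10^7) / [(1×1.60×10^-19)(1.86×10^-3)] = 0.0368 m.

r ≈ 36.8 mm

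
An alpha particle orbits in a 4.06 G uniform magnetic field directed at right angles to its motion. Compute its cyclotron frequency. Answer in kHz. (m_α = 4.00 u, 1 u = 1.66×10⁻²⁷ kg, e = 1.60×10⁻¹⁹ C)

f = qB/(2πm) = (2×1.60×10^-19)(4.06×10^-4) / [2π(6.64×10^-27)] = 3110 Hz.

f ≈ 3.11 kHz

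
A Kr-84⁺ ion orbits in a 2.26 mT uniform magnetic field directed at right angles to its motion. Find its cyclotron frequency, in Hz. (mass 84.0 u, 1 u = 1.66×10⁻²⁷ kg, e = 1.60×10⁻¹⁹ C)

f ≈ 413 Hz

f = qB/(2πm) = (1×1.60×10^-19)(2.26×10^-3) / [2π(1.39×10^-25)] = 413 Hz.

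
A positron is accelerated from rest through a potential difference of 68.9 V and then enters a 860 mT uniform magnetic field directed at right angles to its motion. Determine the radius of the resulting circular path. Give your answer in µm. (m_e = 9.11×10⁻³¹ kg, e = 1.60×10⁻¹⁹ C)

The kinetic energy gained is K = qV = (1×1.60×10^-19)(68.9) = 1.10×10^-17 J.
v = √(2K/m) = 4.92×10^6 m/s.
r = mv/(qB) = (9.11×10^-31)(4.92×10^6) / [(1×1.60×10^-19)(0.860)] = 3.26×10^-5 m.

r ≈ 32.6 µm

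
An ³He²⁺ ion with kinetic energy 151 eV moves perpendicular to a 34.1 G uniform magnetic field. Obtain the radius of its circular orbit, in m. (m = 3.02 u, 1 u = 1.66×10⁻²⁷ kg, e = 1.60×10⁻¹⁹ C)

Convert the energy: K = 151 eV = 2.42×10^-17 J.
v = √(2K/m) = √(2·2.42×10^-17/5.01×10^-27) = 9.82×10^4 m/s.
r = mv/(qB) = (5.01×10^-27)(9.82×10^4) / [(2×1.60×10^-19)(3.41×10^-3)] = 0.451 m.

r ≈ 0.451 m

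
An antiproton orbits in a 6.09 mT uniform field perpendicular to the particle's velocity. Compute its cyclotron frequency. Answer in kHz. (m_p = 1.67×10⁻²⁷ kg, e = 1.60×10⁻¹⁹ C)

f ≈ 92.9 kHz

f = qB/(2πm) = (1×1.60×10^-19)(6.09×10^-3) / [2π(1.67×10^-27)] = 9.29×10^4 Hz.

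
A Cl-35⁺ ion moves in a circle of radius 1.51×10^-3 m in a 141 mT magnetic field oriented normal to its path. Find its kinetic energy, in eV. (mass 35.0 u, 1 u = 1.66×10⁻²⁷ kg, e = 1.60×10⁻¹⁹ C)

v = qBr/m = (1×1.60×10^-19)(0.141)(1.51×10^-3) / (5.81×10^-26) = 586 m/s.
K = ½mv² = 0.5·(5.81×10^-26)·(586)² = 9.99×10^-21 J = 0.0624 eV.

K ≈ 0.0624 eV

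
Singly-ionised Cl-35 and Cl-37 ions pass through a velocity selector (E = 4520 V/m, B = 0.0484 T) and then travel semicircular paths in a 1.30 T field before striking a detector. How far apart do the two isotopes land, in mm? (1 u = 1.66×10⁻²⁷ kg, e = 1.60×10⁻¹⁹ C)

Δd ≈ 2.98 mm

Both emerge at v = E/B₁ = 9.34×10^4 m/s.
r = mv/(qB₂), so r₁ = 0.02609 m and r₂ = 0.02758 m, giving Δr = 1.49×10^-3 m.
After a semicircle each ion lands a diameter 2r from the entry slit, so the separation is 2Δr = 2.98×10^-3 m.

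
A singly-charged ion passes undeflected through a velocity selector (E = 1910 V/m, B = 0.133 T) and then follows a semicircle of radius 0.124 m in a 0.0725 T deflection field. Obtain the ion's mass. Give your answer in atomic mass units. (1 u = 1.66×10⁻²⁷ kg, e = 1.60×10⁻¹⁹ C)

m ≈ 60.3 u

v = E/B₁ = 1.44×10^4 m/s.
From r = mv/(qB₂), m = qB₂r/v = (1×1.60×10^-19)(0.0725)(0.124) / (1.44×10^4) = 1.00×10^-25 kg.
In atomic mass units: m = 1.00×10^-25 / 1.66×10^-27 = 60.3 u.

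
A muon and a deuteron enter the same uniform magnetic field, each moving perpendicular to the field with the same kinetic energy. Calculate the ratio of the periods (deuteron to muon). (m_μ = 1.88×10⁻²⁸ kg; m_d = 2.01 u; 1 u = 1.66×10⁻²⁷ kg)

ratio ≈ 17.7

T = 2πm/(qB) is independent of speed, so T₂/T₁ = (m₂/q₂)/(m₁/q₁).
T_{deuteron}/T_{muon} = (3.34×10^-27/1e) / (1.88×10^-28/1e) = 17.7.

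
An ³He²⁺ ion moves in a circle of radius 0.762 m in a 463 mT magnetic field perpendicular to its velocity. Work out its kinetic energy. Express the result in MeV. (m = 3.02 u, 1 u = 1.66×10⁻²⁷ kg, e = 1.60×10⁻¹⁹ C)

K ≈ 7.95 MeV

v = qBr/m = (2×1.60×10^-19)(0.463)(0.762) / (5.01×10^-27) = 2.25×10^7 m/s.
K = ½mv² = 0.5·(5.01×10^-27)·(2.25×10^7)² = 1.27×10^-12 J = 7.95 MeV.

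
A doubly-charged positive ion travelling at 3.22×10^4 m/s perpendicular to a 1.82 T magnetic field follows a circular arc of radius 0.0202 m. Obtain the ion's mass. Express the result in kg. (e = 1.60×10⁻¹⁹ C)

m ≈ 3.65×10^-25 kg

qvB = mv²/r ⇒ m = qBr/v.
m = (2×1.60×10^-19)(1.82)(0.0202) / (3.22×10^4) = 3.65×10^-25 kg.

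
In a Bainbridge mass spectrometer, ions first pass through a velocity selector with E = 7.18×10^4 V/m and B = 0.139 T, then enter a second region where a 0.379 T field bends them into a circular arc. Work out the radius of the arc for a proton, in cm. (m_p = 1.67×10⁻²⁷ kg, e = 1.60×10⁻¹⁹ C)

r ≈ 1.42 cm

The selector passes v = E/B = 7.18×10^4/0.139 = 5.17×10^5 m/s.
In the deflection region, r = mv/(qB₂) = (1.67×10^-27)(5.17×10^5) / [(1×1.60×10^-19)(0.379)] = 0.0142 m.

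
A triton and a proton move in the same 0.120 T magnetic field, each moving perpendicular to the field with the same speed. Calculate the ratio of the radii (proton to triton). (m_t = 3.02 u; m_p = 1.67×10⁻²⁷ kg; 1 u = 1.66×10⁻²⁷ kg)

r = mv/(qB) ⇒ at equal v, r ∝ m/q.
r_{proton}/r_{triton} = 0.333.

ratio ≈ 0.333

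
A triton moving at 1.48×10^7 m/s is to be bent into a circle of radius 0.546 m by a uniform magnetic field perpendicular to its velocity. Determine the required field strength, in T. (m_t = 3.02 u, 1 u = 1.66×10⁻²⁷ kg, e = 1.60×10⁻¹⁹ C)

B ≈ 0.849 T

qvB = mv²/r gives B = mv/(qr).
B = (5.01×10^-27)(1.48×10^7) / [(1×1.60×10^-19)(0.546)] = 0.849 T.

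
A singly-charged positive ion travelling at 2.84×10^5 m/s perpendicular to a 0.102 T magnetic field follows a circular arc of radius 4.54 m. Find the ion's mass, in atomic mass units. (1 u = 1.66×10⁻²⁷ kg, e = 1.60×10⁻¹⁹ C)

m ≈ 157 u

qvB = mv²/r ⇒ m = qBr/v.
m = (1×1.60×10^-19)(0.102)(4.54) / (2.84×10^5) = 2.61×10^-25 kg = 157 u.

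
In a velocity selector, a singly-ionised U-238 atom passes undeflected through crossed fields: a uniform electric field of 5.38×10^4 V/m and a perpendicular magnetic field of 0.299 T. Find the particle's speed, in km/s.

v ≈ 180 km/s

For zero net force, qE = qvB, so v = E/B.
v = (5.38×10^4) / (0.299) = 1.80×10^5 m/s.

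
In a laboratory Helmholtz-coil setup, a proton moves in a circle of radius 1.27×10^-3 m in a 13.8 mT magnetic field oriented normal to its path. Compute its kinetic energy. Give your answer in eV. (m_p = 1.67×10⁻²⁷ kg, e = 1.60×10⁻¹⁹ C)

v = qBr/m = (1×1.60×10^-19)(0.0138)(1.27×10^-3) / (1.67×10^-27) = 1680 m/s.
K = ½mv² = 0.5·(1.67×10^-27)·(1680)² = 2.35×10^-21 J = 0.0147 eV.

K ≈ 0.0147 eV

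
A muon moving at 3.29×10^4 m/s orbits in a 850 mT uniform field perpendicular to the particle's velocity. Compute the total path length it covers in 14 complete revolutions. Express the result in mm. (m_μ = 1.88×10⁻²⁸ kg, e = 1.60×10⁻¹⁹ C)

r = mv/(qB) = 4.55×10^-5 m, so one revolution covers 2πr = 2.86×10^-4 m.
In 14 revolutions: L = 14·2πr = 4.00×10^-3 m.

L ≈ 4.00 mm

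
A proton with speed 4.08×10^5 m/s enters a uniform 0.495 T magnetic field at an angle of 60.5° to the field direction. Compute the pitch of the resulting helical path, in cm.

pitch ≈ 2.66 cm

The velocity component along B is v∥ = v cos60.5° = 2.01×10^5 m/s.
The cyclotron period T = 2πm/(qB) = 1.32×10^-7 s is set by m, q, B alone.
Pitch = v∥·T = (2.01×10^5)(1.32×10^-7) = 0.0266 m.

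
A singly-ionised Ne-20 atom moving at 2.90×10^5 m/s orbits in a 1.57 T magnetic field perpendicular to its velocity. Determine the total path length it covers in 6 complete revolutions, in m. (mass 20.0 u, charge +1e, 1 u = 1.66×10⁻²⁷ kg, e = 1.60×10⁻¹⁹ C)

L ≈ 1.44 m

r = mv/(qB) = 0.0383 m, so one revolution covers 2πr = 0.241 m.
In 6 revolutions: L = 6·2πr = 1.44 m.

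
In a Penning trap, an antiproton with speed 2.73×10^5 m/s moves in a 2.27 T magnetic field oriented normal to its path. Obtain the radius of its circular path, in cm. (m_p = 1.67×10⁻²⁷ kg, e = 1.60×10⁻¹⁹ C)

r ≈ 0.126 cm

The magnetic force provides the centripetal force: qvB = mv²/r, so r = mv/(qB).
r = (1.67×10^-27 kg)(2.73×10^5 m/s) / [(1×1.60×10^-19 C)(2.27 T)] = 1.26×10^-3 m.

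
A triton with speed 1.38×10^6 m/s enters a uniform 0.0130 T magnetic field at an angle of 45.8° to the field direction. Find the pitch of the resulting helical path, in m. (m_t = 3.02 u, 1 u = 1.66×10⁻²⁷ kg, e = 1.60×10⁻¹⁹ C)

The velocity component along B is v∥ = v cos45.8° = 9.62×10^5 m/s.
The cyclotron period T = 2πm/(qB) = 1.51×10^-5 s is set by m, q, B alone.
Pitch = v∥·T = (9.62×10^5)(1.51×10^-5) = 14.6 m.

pitch ≈ 14.6 m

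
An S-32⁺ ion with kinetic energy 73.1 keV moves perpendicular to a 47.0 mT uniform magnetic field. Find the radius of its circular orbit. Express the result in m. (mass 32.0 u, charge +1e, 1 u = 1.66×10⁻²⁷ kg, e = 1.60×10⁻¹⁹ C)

r ≈ 4.69 m

Convert the energy: K = 73.1 keV = 1.17×10^-14 J.
v = √(2K/m) = √(2·1.17×10^-14/5.31×10^-26) = 6.64×10^5 m/s.
r = mv/(qB) = (5.31×10^-26)(6.64×10^5) / [(1×1.60×10^-19)(0.0470)] = 4.69 m.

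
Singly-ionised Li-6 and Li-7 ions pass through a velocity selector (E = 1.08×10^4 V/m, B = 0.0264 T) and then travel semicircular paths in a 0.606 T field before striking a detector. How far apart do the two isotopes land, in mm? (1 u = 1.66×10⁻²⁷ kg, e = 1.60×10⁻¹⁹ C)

Both emerge at v = E/B₁ = 4.09×10^5 m/s.
r = mv/(qB₂), so r₁ = 0.04202 m and r₂ = 0.04903 m, giving Δr = 7.00×10^-3 m.
After a semicircle each ion lands a diameter 2r from the entry slit, so the separation is 2Δr = 0.0140 m.

Δd ≈ 14.0 mm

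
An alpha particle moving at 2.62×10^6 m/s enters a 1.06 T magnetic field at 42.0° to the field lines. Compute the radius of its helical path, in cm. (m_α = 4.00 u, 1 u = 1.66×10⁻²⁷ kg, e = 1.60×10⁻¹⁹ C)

Only the perpendicular component v⊥ = v sin42.0° = 1.75×10^6 m/s is bent by the field.
r = m v⊥ /(qB) = (6.64×10^-27)(1.75×10^6) / [(2×1.60×10^-19)(1.06)] = 0.0343 m.

r ≈ 3.43 cm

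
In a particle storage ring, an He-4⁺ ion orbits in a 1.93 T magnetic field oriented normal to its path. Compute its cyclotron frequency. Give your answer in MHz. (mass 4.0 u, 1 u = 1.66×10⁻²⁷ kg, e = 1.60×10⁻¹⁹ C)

f = qB/(2πm) = (1×1.60×10^-19)(1.93) / [2π(6.64×10^-27)] = 7.40×10^6 Hz.

f ≈ 7.40 MHz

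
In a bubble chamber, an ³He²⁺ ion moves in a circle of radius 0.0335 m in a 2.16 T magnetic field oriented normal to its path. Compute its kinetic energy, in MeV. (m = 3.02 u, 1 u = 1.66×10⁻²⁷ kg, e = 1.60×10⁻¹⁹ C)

v = qBr/m = (2×1.60×10^-19)(2.16)(0.0335) / (5.01×10^-27) = 4.62×10^6 m/s.
K = ½mv² = 0.5·(5.01×10^-27)·(4.62×10^6)² = 5.35×10^-14 J = 0.334 MeV.

K ≈ 0.334 MeV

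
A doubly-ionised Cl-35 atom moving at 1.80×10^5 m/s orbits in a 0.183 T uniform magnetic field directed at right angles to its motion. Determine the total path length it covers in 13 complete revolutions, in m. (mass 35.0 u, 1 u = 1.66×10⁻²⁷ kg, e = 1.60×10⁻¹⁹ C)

L ≈ 14.6 m

r = mv/(qB) = 0.179 m, so one revolution covers 2πr = 1.12 m.
In 13 revolutions: L = 13·2πr = 14.6 m.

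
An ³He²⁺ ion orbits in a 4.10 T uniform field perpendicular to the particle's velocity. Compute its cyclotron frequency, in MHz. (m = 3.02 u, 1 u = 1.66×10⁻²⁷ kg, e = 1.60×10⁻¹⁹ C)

f ≈ 41.7 MHz

f = qB/(2πm) = (2×1.60×10^-19)(4.10) / [2π(5.01×10^-27)] = 4.17×10^7 Hz.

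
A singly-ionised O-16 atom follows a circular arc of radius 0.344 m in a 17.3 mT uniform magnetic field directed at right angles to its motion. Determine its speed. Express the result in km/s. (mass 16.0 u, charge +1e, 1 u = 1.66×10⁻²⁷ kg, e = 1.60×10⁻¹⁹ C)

v ≈ 35.9 km/s

From qvB = mv²/r, v = qBr/m.
v = (1×1.60×10^-19)(0.0173)(0.344) / (2.66×10^-26) = 3.59×10^4 m/s.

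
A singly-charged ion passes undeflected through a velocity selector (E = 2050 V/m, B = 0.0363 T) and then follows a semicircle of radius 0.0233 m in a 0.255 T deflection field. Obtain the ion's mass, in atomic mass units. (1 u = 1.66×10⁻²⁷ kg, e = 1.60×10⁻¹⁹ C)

v = E/B₁ = 5.65×10^4 m/s.
From r = mv/(qB₂), m = qB₂r/v = (1×1.60×10^-19)(0.255)(0.0233) / (5.65×10^4) = 1.68×10^-26 kg.
In atomic mass units: m = 1.68×10^-26 / 1.66×10^-27 = 10.1 u.

m ≈ 10.1 u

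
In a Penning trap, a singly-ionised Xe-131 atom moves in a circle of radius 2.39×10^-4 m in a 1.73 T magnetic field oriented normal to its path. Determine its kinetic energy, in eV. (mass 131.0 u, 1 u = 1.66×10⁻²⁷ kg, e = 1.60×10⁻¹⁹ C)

K ≈ 0.0629 eV

v = qBr/m = (1×1.60×10^-19)(1.73)(2.39×10^-4) / (2.17×10^-25) = 304 m/s.
K = ½mv² = 0.5·(2.17×10^-25)·(304)² = 1.01×10^-20 J = 0.0629 eV.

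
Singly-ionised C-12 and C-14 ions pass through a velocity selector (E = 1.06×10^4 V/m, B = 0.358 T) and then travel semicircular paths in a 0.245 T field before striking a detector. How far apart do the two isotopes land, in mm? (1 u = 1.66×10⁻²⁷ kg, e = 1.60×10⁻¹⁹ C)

Both emerge at v = E/B₁ = 2.96×10^4 m/s.
r = mv/(qB₂), so r₁ = 0.01505 m and r₂ = 0.01755 m, giving Δr = 2.51×10^-3 m.
After a semicircle each ion lands a diameter 2r from the entry slit, so the separation is 2Δr = 5.02×10^-3 m.

Δd ≈ 5.02 mm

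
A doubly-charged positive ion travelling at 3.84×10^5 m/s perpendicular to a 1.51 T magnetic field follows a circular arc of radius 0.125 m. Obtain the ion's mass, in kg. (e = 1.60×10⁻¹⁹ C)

qvB = mv²/r ⇒ m = qBr/v.
m = (2×1.60×10^-19)(1.51)(0.125) / (3.84×10^5) = 1.57×10^-25 kg.

m ≈ 1.57×10^-25 kg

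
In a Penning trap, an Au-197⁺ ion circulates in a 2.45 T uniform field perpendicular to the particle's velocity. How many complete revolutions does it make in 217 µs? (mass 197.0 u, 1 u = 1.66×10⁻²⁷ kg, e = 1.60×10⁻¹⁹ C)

N = 41

T = 2πm/(qB) = 2π(3.2702×10^-25) / [(1×1.60×10^-19)(2.45)] = 5.2417×10^-6 s.
N = t/T = 2.17×10^-4 / 5.2417×10^-6 ≈ 41.40, so 41 complete revolutions.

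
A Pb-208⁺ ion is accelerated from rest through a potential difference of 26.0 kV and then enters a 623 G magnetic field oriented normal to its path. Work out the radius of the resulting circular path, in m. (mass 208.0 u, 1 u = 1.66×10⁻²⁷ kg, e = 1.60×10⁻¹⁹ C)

The kinetic energy gained is K = qV = (1×1.60×10^-19)(2.60×10^4) = 4.16×10^-15 J.
v = √(2K/m) = 1.55×10^5 m/s.
r = mv/(qB) = (3.45×10^-25)(1.55×10^5) / [(1×1.60×10^-19)(0.0623)] = 5.38 m.

r ≈ 5.38 m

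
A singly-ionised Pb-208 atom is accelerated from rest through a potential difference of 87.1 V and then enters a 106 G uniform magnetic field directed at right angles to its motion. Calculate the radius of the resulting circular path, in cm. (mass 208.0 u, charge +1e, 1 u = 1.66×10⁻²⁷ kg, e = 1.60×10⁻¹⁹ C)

The kinetic energy gained is K = qV = (1×1.60×10^-19)(87.1) = 1.39×10^-17 J.
v = √(2K/m) = 8980 m/s.
r = mv/(qB) = (3.45×10^-25)(8980) / [(1×1.60×10^-19)(0.0106)] = 1.83 m.

r ≈ 183 cm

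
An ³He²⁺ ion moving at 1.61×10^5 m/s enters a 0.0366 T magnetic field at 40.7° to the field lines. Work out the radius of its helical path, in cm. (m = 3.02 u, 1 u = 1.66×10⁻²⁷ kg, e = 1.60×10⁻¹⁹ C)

Only the perpendicular component v⊥ = v sin40.7° = 1.05×10^5 m/s is bent by the field.
r = m v⊥ /(qB) = (5.01×10^-27)(1.05×10^5) / [(2×1.60×10^-19)(0.0366)] = 0.0449 m.

r ≈ 4.49 cm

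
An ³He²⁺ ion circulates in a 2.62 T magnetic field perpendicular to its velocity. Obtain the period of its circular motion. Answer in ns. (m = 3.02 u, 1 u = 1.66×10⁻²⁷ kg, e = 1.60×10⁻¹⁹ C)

T ≈ 37.6 ns

The cyclotron period is independent of speed: T = 2πm/(qB).
T = 2π(5.01×10^-27) / [(2×1.60×10^-19)(2.62)] = 3.76×10^-8 s.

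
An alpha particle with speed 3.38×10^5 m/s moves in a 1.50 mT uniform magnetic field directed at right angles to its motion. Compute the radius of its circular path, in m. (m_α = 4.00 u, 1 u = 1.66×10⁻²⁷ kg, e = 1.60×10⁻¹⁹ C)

The magnetic force provides the centripetal force: qvB = mv²/r, so r = mv/(qB).
r = (6.64×10^-27 kg)(3.38×10^5 m/s) / [(2×1.60×10^-19 C)(1.50×10^-3 T)] = 4.68 m.

r ≈ 4.68 m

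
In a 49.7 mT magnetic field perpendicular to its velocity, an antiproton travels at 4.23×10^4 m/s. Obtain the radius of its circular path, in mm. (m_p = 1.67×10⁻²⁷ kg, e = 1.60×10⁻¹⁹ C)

The magnetic force provides the centripetal force: qvB = mv²/r, so r = mv/(qB).
r = (1.67×10^-27 kg)(4.23×10^4 m/s) / [(1×1.60×10^-19 C)(0.0497 T)] = 8.88×10^-3 m.

r ≈ 8.88 mm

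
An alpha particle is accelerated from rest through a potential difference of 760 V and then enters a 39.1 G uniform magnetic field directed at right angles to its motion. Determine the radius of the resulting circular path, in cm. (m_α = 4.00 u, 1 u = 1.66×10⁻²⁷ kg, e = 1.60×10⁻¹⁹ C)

r ≈ 144 cm

The kinetic energy gained is K = qV = (2×1.60×10^-19)(760) = 2.43×10^-16 J.
v = √(2K/m) = 2.71×10^5 m/s.
r = mv/(qB) = (6.64×10^-27)(2.71×10^5) / [(2×1.60×10^-19)(3.91×10^-3)] = 1.44 m.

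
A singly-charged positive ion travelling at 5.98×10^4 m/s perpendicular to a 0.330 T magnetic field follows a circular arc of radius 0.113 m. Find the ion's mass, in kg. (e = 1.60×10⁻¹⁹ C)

qvB = mv²/r ⇒ m = qBr/v.
m = (1×1.60×10^-19)(0.330)(0.113) / (5.98×10^4) = 9.98×10^-26 kg.

m ≈ 9.98×10^-26 kg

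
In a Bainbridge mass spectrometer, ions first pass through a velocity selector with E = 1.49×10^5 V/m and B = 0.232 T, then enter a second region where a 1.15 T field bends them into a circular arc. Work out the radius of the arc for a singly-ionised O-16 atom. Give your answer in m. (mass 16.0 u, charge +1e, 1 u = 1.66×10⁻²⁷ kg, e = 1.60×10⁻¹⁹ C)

The selector passes v = E/B = 1.49×10^5/0.232 = 6.42×10^5 m/s.
In the deflection region, r = mv/(qB₂) = (2.66×10^-26)(6.42×10^5) / [(1×1.60×10^-19)(1.15)] = 0.0927 m.

r ≈ 0.0927 m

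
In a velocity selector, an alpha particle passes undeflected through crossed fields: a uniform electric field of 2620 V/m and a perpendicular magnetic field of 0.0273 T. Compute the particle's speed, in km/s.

For zero net force, qE = qvB, so v = E/B.
v = (2620) / (0.0273) = 9.60×10^4 m/s.

v ≈ 96.0 km/s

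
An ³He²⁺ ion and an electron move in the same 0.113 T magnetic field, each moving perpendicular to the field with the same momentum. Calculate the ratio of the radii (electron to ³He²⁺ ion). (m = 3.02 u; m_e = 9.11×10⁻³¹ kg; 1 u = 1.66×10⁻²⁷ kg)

ratio ≈ 2.00

r = p/(qB) ⇒ at equal p, r ∝ 1/q.
r_{electron}/r_{³He²⁺ ion} = 2.00.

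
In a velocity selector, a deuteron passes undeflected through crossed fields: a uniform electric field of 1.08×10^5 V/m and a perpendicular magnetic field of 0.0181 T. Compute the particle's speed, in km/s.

v ≈ 5970 km/s

For zero net force, qE = qvB, so v = E/B.
v = (1.08×10^5) / (0.0181) = 5.97×10^6 m/s.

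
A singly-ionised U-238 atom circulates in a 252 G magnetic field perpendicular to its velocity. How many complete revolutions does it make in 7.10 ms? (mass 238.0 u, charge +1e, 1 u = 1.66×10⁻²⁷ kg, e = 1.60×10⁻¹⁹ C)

N = 11

T = 2πm/(qB) = 2π(3.9508×10^-25) / [(1×1.60×10^-19)(0.0252)] = 6.1566×10^-4 s.
N = t/T = 7.10×10^-3 / 6.1566×10^-4 ≈ 11.53, so 11 complete revolutions.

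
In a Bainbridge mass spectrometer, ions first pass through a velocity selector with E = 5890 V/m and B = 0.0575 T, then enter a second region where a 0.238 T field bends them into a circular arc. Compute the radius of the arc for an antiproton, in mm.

The selector passes v = E/B = 5890/0.0575 = 1.02×10^5 m/s.
In the deflection region, r = mv/(qB₂) = (1.67×10^-27)(1.02×10^5) / [(1×1.60×10^-19)(0.238)] = 4.49×10^-3 m.

r ≈ 4.49 mm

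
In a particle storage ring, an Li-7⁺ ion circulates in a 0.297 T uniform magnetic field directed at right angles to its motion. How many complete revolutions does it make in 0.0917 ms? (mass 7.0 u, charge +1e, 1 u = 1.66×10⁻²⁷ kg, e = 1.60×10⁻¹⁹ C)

N = 59

T = 2πm/(qB) = 2π(1.162×10^-26) / [(1×1.60×10^-19)(0.297)] = 1.5364×10^-6 s.
N = t/T = 9.17×10^-5 / 1.5364×10^-6 ≈ 59.68, so 59 complete revolutions.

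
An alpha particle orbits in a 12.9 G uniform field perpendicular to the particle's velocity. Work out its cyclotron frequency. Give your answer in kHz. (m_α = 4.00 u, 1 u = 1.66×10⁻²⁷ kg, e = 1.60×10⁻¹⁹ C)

f ≈ 9.89 kHz

f = qB/(2πm) = (2×1.60×10^-19)(1.29×10^-3) / [2π(6.64×10^-27)] = 9890 Hz.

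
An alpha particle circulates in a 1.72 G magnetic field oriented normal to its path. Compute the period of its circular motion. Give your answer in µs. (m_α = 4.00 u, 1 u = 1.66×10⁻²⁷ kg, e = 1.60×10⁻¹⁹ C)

T ≈ 758 µs

The cyclotron period is independent of speed: T = 2πm/(qB).
T = 2π(6.64×10^-27) / [(2×1.60×10^-19)(1.72×10^-4)] = 7.58×10^-4 s.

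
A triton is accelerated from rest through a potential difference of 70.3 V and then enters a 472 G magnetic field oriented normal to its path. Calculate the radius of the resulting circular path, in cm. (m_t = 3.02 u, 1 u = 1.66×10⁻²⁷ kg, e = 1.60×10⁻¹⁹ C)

r ≈ 4.45 cm

The kinetic energy gained is K = qV = (1×1.60×10^-19)(70.3) = 1.12×10^-17 J.
v = √(2K/m) = 6.70×10^4 m/s.
r = mv/(qB) = (5.01×10^-27)(6.70×10^4) / [(1×1.60×10^-19)(0.0472)] = 0.0445 m.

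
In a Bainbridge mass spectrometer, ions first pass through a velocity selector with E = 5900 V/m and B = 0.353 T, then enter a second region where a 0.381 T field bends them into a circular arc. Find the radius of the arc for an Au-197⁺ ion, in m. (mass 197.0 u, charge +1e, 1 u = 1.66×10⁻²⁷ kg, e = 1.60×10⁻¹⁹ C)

The selector passes v = E/B = 5900/0.353 = 1.67×10^4 m/s.
In the deflection region, r = mv/(qB₂) = (3.27×10^-25)(1.67×10^4) / [(1×1.60×10^-19)(0.381)] = 0.0897 m.

r ≈ 0.0897 m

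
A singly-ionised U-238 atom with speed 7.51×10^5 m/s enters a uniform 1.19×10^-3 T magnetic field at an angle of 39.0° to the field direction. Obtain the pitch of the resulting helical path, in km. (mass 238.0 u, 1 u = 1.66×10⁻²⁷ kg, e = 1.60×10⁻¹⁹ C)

The velocity component along B is v∥ = v cos39.0° = 5.84×10^5 m/s.
The cyclotron period T = 2πm/(qB) = 0.0130 s is set by m, q, B alone.
Pitch = v∥·T = (5.84×10^5)(0.0130) = 7610 m.

pitch ≈ 7.61 km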